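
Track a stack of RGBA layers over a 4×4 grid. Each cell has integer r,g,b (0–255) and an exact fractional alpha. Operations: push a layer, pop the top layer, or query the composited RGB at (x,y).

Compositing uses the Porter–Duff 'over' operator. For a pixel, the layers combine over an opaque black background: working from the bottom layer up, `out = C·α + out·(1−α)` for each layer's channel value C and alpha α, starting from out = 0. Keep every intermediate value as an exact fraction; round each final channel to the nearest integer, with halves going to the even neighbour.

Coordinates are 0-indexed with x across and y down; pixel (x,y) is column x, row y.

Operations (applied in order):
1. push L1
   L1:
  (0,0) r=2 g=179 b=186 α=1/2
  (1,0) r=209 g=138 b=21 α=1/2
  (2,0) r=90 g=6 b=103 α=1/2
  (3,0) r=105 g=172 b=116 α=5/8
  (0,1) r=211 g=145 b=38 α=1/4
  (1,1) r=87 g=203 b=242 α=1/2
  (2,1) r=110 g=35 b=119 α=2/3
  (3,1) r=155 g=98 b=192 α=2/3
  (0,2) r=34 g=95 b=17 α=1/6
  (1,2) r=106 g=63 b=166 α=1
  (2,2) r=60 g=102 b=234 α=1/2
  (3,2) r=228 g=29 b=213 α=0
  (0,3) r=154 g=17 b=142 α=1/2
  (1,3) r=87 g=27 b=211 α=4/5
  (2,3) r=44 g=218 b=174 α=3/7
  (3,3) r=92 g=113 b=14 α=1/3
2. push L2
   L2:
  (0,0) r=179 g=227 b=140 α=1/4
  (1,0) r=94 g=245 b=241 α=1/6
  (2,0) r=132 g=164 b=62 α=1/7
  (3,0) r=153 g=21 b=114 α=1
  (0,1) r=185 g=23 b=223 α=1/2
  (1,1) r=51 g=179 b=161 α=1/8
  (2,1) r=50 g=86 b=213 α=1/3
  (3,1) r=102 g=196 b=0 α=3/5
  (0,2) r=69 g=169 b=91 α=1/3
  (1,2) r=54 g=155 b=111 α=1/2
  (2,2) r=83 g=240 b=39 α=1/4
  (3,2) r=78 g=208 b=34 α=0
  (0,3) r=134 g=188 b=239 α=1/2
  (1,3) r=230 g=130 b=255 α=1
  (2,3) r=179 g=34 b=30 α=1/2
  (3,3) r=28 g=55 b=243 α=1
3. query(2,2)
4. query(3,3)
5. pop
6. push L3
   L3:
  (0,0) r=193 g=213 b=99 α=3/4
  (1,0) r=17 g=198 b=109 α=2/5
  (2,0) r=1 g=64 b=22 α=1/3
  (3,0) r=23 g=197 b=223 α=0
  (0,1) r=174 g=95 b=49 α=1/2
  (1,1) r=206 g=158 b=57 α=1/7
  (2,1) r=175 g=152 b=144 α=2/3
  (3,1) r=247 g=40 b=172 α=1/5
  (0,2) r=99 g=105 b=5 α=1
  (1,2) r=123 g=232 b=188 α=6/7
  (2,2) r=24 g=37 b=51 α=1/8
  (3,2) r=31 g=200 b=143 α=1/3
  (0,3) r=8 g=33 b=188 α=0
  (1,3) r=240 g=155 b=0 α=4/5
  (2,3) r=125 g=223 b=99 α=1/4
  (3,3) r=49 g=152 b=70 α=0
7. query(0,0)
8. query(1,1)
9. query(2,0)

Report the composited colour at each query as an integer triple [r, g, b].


query (2,2) [L1,L2] — begin 0,0,0
after L1 α=1/2: [30, 51, 117]
after L2 α=1/4: [173/4, 393/4, 195/2]
→ [43, 98, 98]

(3,3) stack=L1,L2; from [0,0,0]:
+L1 (α=1/3) → [92/3, 113/3, 14/3]
+L2 (α=1) → [28, 55, 243]
→ [28, 55, 243]

query (0,0) [L1,L3] — begin 0,0,0
+L1 (α=1/2) → [1, 179/2, 93]
+L3 (α=3/4) → [145, 1457/8, 195/2]
= [145, 182, 98]

at x=1,y=1 over L1,L3:
L1 α=1/2: [87/2, 203/2, 121]
L3 α=1/7: [467/7, 767/7, 783/7]
= [67, 110, 112]

at x=2,y=0 over L1,L3:
after L1 α=1/2: [45, 3, 103/2]
after L3 α=1/3: [91/3, 70/3, 125/3]
rounded: [30, 23, 42]


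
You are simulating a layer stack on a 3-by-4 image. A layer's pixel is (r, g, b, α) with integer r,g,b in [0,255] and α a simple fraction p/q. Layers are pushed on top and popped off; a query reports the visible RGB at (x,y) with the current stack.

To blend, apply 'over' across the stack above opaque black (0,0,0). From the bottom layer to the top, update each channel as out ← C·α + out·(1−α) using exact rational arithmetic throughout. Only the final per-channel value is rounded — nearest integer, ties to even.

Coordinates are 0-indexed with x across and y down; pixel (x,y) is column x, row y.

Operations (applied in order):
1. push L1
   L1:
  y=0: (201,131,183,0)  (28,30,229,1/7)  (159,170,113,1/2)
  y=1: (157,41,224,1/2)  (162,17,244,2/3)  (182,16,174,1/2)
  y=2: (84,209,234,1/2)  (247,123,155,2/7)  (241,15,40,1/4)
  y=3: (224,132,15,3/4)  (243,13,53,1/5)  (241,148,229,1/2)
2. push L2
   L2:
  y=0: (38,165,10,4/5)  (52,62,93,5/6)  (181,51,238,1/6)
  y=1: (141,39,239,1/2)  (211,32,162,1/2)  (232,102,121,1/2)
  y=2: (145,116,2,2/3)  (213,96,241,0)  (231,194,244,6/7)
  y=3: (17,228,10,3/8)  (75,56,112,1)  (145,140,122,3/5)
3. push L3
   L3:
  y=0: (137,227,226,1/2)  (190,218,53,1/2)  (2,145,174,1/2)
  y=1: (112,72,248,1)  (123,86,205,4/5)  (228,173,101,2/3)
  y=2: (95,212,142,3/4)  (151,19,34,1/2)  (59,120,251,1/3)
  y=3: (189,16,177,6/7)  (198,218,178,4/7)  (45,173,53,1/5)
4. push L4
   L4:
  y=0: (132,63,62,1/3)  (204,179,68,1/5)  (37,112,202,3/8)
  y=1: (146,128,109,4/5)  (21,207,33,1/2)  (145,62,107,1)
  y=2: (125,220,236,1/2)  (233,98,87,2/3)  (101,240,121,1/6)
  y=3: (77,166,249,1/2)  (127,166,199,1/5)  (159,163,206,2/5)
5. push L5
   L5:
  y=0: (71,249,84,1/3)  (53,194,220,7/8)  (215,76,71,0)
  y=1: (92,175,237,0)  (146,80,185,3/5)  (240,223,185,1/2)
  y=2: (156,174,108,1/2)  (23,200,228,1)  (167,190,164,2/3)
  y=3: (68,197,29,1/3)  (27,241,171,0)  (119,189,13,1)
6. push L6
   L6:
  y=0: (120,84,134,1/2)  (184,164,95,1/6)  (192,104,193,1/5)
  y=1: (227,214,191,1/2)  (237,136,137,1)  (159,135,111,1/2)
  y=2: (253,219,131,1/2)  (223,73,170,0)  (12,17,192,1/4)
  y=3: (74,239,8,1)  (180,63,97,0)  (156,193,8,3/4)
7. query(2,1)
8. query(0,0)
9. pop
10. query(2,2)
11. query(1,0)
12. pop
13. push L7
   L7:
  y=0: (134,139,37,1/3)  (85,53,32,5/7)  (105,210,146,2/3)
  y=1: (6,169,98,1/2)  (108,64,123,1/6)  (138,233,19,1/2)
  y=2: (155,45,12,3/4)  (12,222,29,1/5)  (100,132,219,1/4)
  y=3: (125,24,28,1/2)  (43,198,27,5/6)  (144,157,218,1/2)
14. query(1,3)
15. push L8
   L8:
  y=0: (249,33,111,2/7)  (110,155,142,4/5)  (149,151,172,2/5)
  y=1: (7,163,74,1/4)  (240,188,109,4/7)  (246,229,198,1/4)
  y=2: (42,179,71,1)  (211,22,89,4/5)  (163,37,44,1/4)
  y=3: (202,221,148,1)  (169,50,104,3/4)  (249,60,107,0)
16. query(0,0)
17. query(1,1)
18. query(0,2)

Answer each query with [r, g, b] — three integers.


query (2,1) [L1,L2,L3,L4,L5,L6] — begin 0,0,0
L1 α=1/2: [91, 8, 87]
L2 α=1/2: [323/2, 55, 104]
L3 α=2/3: [1235/6, 401/3, 102]
L4 α=1: [145, 62, 107]
L5 α=1/2: [385/2, 285/2, 146]
L6 α=1/2: [703/4, 555/4, 257/2]
= [176, 139, 128]

at x=0,y=0 over L1,L2,L3,L4,L5,L6:
after L1 α=0: [0, 0, 0]
after L2 α=4/5: [152/5, 132, 8]
after L3 α=1/2: [837/10, 359/2, 117]
after L4 α=1/3: [499/5, 422/3, 296/3]
after L5 α=1/3: [451/5, 1591/9, 844/9]
after L6 α=1/2: [1051/10, 2347/18, 1025/9]
→ [105, 130, 114]

query (2,2) [L1,L2,L3,L4,L5] — begin 0,0,0
+L1 (α=1/4) → [241/4, 15/4, 10]
+L2 (α=6/7) → [5785/28, 4671/28, 1474/7]
+L3 (α=1/3) → [6611/42, 2117/14, 4705/21]
+L4 (α=1/6) → [37297/252, 13945/84, 13033/63]
+L5 (α=2/3) → [121465/756, 45865/252, 33697/189]
= [161, 182, 178]

(1,0) stack=L1,L2,L3,L4,L5; from [0,0,0]:
+L1 (α=1/7) → [4, 30/7, 229/7]
+L2 (α=5/6) → [44, 1100/21, 1742/21]
+L3 (α=1/2) → [117, 2839/21, 2855/42]
+L4 (α=1/5) → [672/5, 3023/21, 7138/105]
+L5 (α=7/8) → [2527/40, 31541/168, 84419/420]
rounded: [63, 188, 201]

at x=1,y=3 over L1,L2,L3,L4,L7:
after L1 α=1/5: [243/5, 13/5, 53/5]
after L2 α=1: [75, 56, 112]
after L3 α=4/7: [1017/7, 1040/7, 1048/7]
after L4 α=1/5: [4957/35, 5322/35, 1117/7]
after L7 α=5/6: [6241/105, 6662/35, 1031/21]
rounded: [59, 190, 49]

(0,0) stack=L1,L2,L3,L4,L7,L8; from [0,0,0]:
after L1 α=0: [0, 0, 0]
after L2 α=4/5: [152/5, 132, 8]
after L3 α=1/2: [837/10, 359/2, 117]
after L4 α=1/3: [499/5, 422/3, 296/3]
after L7 α=1/3: [556/5, 1261/9, 703/9]
after L8 α=2/7: [1054/7, 6899/63, 5513/63]
→ [151, 110, 88]

at x=1,y=1 over L1,L2,L3,L4,L7,L8:
L1 α=2/3: [108, 34/3, 488/3]
L2 α=1/2: [319/2, 65/3, 487/3]
L3 α=4/5: [1303/10, 1097/15, 2947/15]
L4 α=1/2: [1513/20, 2101/15, 1721/15]
L7 α=1/6: [1945/24, 2293/18, 1045/9]
L8 α=4/7: [1375/8, 6805/42, 2353/21]
rounded: [172, 162, 112]

at x=0,y=2 over L1,L2,L3,L4,L7,L8:
+L1 (α=1/2) → [42, 209/2, 117]
+L2 (α=2/3) → [332/3, 673/6, 121/3]
+L3 (α=3/4) → [1187/12, 4489/24, 1399/12]
+L4 (α=1/2) → [2687/24, 9769/48, 4231/24]
+L7 (α=3/4) → [13847/96, 16249/192, 5095/96]
+L8 (α=1) → [42, 179, 71]
= [42, 179, 71]


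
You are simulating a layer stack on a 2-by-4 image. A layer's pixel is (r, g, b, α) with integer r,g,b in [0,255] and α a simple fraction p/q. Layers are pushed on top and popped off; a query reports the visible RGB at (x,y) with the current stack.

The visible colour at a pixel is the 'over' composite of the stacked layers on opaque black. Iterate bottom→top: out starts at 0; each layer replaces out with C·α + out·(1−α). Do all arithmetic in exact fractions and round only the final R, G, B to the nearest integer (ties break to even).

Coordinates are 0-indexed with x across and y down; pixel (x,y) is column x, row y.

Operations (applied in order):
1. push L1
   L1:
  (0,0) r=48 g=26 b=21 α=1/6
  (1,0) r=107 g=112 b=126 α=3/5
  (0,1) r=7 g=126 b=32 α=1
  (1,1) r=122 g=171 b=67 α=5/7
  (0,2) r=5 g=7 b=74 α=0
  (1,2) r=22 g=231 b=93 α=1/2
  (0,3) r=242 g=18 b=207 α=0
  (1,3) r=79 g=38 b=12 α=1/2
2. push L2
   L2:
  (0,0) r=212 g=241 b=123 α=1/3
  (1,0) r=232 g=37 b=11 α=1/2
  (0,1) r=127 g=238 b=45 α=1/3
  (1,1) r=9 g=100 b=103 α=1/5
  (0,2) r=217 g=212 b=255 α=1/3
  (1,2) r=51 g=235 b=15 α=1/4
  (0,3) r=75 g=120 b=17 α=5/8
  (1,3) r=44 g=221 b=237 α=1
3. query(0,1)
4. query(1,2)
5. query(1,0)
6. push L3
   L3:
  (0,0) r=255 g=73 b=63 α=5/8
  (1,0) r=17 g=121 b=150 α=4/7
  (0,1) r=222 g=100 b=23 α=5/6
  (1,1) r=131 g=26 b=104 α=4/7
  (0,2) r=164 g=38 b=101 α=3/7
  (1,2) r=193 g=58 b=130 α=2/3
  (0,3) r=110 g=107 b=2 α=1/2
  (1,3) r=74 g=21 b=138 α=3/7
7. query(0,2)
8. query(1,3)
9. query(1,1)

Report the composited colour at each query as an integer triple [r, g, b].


query (0,1) [L1,L2] — begin 0,0,0
L1 α=1: [7, 126, 32]
L2 α=1/3: [47, 490/3, 109/3]
rounded: [47, 163, 36]

query (1,2) [L1,L2] — begin 0,0,0
+L1 (α=1/2) → [11, 231/2, 93/2]
+L2 (α=1/4) → [21, 1163/8, 309/8]
= [21, 145, 39]

(1,0) stack=L1,L2; from [0,0,0]:
L1 α=3/5: [321/5, 336/5, 378/5]
L2 α=1/2: [1481/10, 521/10, 433/10]
rounded: [148, 52, 43]

(0,2) stack=L1,L2,L3; from [0,0,0]:
L1 α=0: [0, 0, 0]
L2 α=1/3: [217/3, 212/3, 85]
L3 α=3/7: [2344/21, 170/3, 643/7]
→ [112, 57, 92]

(1,3) stack=L1,L2,L3; from [0,0,0]:
after L1 α=1/2: [79/2, 19, 6]
after L2 α=1: [44, 221, 237]
after L3 α=3/7: [398/7, 947/7, 1362/7]
= [57, 135, 195]

(1,1) stack=L1,L2,L3; from [0,0,0]:
after L1 α=5/7: [610/7, 855/7, 335/7]
after L2 α=1/5: [2503/35, 824/7, 2061/35]
after L3 α=4/7: [25849/245, 3200/49, 20743/245]
= [106, 65, 85]


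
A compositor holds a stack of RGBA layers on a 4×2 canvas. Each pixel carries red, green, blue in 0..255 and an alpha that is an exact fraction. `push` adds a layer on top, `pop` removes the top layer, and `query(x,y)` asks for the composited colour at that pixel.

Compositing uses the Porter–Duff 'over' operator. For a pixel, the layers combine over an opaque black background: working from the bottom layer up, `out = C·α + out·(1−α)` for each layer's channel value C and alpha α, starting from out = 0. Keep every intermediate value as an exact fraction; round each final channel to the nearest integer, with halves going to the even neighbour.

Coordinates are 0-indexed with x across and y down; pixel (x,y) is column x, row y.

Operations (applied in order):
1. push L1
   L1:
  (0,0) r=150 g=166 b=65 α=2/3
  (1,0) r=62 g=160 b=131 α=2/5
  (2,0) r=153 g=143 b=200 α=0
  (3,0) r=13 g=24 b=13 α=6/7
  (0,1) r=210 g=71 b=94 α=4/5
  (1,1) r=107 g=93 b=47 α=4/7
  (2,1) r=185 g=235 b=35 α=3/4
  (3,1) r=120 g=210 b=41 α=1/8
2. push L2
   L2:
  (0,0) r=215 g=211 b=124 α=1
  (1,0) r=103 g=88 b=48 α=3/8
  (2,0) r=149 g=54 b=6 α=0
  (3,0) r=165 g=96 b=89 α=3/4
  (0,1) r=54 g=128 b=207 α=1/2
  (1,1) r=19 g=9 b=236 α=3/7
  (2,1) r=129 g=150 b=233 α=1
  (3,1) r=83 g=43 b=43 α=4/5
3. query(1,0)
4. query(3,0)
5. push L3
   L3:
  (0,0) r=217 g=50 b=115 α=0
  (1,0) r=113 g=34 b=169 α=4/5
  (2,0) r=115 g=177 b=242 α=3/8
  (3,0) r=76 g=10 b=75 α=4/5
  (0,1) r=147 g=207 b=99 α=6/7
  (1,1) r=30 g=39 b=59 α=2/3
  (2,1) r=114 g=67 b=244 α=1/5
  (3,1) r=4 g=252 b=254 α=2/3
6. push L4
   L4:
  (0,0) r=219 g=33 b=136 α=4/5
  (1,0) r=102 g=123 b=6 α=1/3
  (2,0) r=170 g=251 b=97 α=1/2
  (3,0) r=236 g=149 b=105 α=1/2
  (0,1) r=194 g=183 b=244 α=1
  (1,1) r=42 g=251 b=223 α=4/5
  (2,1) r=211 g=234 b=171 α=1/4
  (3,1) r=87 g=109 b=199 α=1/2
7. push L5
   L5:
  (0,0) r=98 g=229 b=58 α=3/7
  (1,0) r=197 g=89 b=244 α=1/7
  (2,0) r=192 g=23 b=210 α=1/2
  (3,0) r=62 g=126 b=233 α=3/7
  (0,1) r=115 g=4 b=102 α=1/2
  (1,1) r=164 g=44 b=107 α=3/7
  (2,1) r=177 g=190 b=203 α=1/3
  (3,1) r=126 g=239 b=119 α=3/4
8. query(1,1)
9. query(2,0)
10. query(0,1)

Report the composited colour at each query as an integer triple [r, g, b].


query (1,0) [L1,L2] — begin 0,0,0
L1 α=2/5: [124/5, 64, 262/5]
L2 α=3/8: [433/8, 73, 203/4]
rounded: [54, 73, 51]

at x=3,y=0 over L1,L2:
L1 α=6/7: [78/7, 144/7, 78/7]
L2 α=3/4: [3543/28, 540/7, 1947/28]
→ [127, 77, 70]

(1,1) stack=L1,L2,L3,L4,L5; from [0,0,0]:
+L1 (α=4/7) → [428/7, 372/7, 188/7]
+L2 (α=3/7) → [2111/49, 1677/49, 5708/49]
+L3 (α=2/3) → [5051/147, 1833/49, 3830/49]
+L4 (α=4/5) → [29747/735, 51029/245, 47538/245]
+L5 (α=3/7) → [480608/5145, 236456/1715, 268797/1715]
rounded: [93, 138, 157]

(2,0) stack=L1,L2,L3,L4,L5; from [0,0,0]:
L1 α=0: [0, 0, 0]
L2 α=0: [0, 0, 0]
L3 α=3/8: [345/8, 531/8, 363/4]
L4 α=1/2: [1705/16, 2539/16, 751/8]
L5 α=1/2: [4777/32, 2907/32, 2431/16]
rounded: [149, 91, 152]

at x=0,y=1 over L1,L2,L3,L4,L5:
L1 α=4/5: [168, 284/5, 376/5]
L2 α=1/2: [111, 462/5, 1411/10]
L3 α=6/7: [993/7, 6672/35, 7351/70]
L4 α=1: [194, 183, 244]
L5 α=1/2: [309/2, 187/2, 173]
→ [154, 94, 173]


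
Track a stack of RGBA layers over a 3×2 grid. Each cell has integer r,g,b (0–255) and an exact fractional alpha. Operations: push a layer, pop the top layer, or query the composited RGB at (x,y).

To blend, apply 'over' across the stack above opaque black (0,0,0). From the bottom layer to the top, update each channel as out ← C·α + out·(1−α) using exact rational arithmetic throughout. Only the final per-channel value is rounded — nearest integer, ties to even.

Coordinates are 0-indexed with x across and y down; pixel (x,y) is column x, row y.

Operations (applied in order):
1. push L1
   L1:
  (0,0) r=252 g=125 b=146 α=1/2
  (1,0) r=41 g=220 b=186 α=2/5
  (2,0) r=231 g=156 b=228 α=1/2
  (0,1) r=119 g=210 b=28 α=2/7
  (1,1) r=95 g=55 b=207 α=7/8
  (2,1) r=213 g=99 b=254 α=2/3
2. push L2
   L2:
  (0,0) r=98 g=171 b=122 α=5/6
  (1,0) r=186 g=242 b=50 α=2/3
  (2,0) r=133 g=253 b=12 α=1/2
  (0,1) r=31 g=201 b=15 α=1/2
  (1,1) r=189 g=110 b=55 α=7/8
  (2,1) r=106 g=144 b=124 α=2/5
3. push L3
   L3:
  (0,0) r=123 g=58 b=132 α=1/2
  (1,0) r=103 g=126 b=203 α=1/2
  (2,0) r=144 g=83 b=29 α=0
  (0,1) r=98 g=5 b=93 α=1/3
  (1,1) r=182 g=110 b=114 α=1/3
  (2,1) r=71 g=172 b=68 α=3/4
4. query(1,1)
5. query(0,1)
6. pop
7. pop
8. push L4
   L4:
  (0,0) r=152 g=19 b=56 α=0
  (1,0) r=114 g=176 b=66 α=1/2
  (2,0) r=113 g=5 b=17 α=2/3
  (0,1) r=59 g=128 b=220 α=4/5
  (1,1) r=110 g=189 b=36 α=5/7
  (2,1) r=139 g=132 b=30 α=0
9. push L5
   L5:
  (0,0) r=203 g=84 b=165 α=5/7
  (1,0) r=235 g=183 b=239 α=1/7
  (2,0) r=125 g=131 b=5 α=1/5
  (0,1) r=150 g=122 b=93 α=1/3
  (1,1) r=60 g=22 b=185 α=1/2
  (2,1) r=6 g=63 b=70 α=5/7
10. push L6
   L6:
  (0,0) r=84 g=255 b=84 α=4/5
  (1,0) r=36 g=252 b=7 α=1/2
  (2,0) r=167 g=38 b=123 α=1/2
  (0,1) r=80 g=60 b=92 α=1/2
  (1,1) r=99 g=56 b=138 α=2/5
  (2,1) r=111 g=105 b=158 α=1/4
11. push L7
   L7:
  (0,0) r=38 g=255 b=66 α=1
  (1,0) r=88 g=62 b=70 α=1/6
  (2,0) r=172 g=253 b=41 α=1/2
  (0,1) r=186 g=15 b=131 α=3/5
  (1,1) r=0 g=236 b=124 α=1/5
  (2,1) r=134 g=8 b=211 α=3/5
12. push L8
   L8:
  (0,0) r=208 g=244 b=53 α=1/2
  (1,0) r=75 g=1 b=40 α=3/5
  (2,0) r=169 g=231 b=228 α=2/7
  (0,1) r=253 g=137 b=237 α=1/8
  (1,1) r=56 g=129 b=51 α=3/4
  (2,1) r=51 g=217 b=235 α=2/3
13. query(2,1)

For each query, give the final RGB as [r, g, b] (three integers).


(1,1) stack=L1,L2,L3; from [0,0,0]:
+L1 (α=7/8) → [665/8, 385/8, 1449/8]
+L2 (α=7/8) → [11249/64, 6545/64, 4529/64]
+L3 (α=1/3) → [5691/32, 3355/32, 8177/96]
= [178, 105, 85]

query (0,1) [L1,L2,L3] — begin 0,0,0
after L1 α=2/7: [34, 60, 8]
after L2 α=1/2: [65/2, 261/2, 23/2]
after L3 α=1/3: [163/3, 266/3, 116/3]
→ [54, 89, 39]

query (2,1) [L1,L4,L5,L6,L7,L8] — begin 0,0,0
+L1 (α=2/3) → [142, 66, 508/3]
+L4 (α=0) → [142, 66, 508/3]
+L5 (α=5/7) → [314/7, 447/7, 2066/21]
+L6 (α=1/4) → [1719/28, 519/7, 793/7]
+L7 (α=3/5) → [7347/70, 1206/35, 6017/35]
+L8 (α=2/3) → [4829/70, 16396/105, 7489/35]
rounded: [69, 156, 214]


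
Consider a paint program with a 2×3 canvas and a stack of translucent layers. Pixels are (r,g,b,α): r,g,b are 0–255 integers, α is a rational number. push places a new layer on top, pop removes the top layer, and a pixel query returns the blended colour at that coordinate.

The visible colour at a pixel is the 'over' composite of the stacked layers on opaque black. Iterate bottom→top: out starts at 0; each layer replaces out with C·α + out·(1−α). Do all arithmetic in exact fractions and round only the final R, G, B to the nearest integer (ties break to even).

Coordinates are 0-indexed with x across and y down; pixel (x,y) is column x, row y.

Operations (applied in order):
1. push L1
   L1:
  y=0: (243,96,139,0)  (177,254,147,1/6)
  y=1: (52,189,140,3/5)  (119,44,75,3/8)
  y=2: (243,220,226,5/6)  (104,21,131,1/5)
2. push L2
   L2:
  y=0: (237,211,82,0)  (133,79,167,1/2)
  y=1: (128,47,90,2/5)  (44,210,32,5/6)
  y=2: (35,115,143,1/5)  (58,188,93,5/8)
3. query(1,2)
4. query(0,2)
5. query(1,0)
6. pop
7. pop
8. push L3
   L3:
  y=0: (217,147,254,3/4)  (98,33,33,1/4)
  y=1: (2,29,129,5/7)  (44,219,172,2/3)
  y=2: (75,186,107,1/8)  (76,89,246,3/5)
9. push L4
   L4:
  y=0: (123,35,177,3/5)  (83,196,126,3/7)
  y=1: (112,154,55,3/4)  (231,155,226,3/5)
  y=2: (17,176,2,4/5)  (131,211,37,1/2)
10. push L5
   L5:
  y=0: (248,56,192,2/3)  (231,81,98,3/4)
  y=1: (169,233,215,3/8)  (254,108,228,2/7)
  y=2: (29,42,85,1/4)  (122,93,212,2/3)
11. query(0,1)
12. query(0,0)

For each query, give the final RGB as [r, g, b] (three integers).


at x=1,y=2 over L1,L2:
+L1 (α=1/5) → [104/5, 21/5, 131/5]
+L2 (α=5/8) → [881/20, 4763/40, 1359/20]
= [44, 119, 68]

(0,2) stack=L1,L2; from [0,0,0]:
L1 α=5/6: [405/2, 550/3, 565/3]
L2 α=1/5: [169, 509/3, 2689/15]
= [169, 170, 179]

at x=1,y=0 over L1,L2:
after L1 α=1/6: [59/2, 127/3, 49/2]
after L2 α=1/2: [325/4, 182/3, 383/4]
= [81, 61, 96]

query (0,1) [L3,L4,L5] — begin 0,0,0
+L3 (α=5/7) → [10/7, 145/7, 645/7]
+L4 (α=3/4) → [1181/14, 3379/28, 450/7]
+L5 (α=3/8) → [13003/112, 36467/224, 6765/56]
rounded: [116, 163, 121]

at x=0,y=0 over L3,L4,L5:
+L3 (α=3/4) → [651/4, 441/4, 381/2]
+L4 (α=3/5) → [1389/10, 651/10, 912/5]
+L5 (α=2/3) → [6349/30, 1771/30, 944/5]
rounded: [212, 59, 189]


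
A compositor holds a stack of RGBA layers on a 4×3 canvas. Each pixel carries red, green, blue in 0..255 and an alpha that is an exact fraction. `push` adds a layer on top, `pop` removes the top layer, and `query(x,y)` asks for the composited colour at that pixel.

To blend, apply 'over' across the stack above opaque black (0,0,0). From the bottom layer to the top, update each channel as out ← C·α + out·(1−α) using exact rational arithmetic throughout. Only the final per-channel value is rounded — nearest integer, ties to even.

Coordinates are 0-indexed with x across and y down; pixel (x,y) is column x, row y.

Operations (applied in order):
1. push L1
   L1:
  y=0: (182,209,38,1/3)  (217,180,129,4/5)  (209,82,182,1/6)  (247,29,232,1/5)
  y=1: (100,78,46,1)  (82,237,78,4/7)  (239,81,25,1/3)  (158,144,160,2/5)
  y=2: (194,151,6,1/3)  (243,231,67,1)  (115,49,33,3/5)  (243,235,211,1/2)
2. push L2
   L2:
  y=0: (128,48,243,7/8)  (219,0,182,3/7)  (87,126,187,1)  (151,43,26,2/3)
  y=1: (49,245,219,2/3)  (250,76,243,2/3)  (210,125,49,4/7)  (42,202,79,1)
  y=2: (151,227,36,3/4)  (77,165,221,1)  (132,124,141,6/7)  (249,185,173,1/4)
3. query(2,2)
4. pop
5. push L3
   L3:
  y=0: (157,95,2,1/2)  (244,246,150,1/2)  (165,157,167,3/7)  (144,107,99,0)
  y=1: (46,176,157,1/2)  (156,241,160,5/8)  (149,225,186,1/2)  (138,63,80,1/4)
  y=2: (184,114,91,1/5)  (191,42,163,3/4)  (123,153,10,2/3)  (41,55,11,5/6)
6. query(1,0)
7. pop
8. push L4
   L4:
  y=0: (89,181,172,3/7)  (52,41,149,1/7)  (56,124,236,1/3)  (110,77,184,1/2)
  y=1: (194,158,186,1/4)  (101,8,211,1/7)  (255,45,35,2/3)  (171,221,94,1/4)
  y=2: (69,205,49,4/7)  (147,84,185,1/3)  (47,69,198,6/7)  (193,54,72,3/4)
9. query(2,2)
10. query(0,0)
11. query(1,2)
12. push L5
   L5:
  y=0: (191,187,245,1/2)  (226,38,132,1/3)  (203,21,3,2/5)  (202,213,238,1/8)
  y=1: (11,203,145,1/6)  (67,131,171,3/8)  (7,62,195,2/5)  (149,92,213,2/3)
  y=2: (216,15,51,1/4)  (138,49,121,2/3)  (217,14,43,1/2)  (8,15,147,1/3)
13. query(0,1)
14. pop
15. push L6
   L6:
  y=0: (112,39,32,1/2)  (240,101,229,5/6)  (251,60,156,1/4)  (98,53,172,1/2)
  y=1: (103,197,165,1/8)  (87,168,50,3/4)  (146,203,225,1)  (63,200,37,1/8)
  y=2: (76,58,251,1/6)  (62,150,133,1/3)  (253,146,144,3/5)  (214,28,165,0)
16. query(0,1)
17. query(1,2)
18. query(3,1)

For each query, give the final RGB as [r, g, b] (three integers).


at x=2,y=2 over L1,L2:
+L1 (α=3/5) → [69, 147/5, 99/5]
+L2 (α=6/7) → [123, 3867/35, 4329/35]
rounded: [123, 110, 124]

(1,0) stack=L1,L3; from [0,0,0]:
L1 α=4/5: [868/5, 144, 516/5]
L3 α=1/2: [1044/5, 195, 633/5]
= [209, 195, 127]

query (2,2) [L1,L4] — begin 0,0,0
+L1 (α=3/5) → [69, 147/5, 99/5]
+L4 (α=6/7) → [351/7, 2217/35, 6039/35]
= [50, 63, 173]

(0,0) stack=L1,L4; from [0,0,0]:
L1 α=1/3: [182/3, 209/3, 38/3]
L4 α=3/7: [1529/21, 2465/21, 1700/21]
→ [73, 117, 81]

at x=1,y=2 over L1,L4:
L1 α=1: [243, 231, 67]
L4 α=1/3: [211, 182, 319/3]
rounded: [211, 182, 106]

at x=0,y=1 over L1,L4,L5:
+L1 (α=1) → [100, 78, 46]
+L4 (α=1/4) → [247/2, 98, 81]
+L5 (α=1/6) → [419/4, 231/2, 275/3]
rounded: [105, 116, 92]

query (0,1) [L1,L4,L6] — begin 0,0,0
L1 α=1: [100, 78, 46]
L4 α=1/4: [247/2, 98, 81]
L6 α=1/8: [1935/16, 883/8, 183/2]
→ [121, 110, 92]

at x=1,y=2 over L1,L4,L6:
+L1 (α=1) → [243, 231, 67]
+L4 (α=1/3) → [211, 182, 319/3]
+L6 (α=1/3) → [484/3, 514/3, 1037/9]
= [161, 171, 115]

(3,1) stack=L1,L4,L6; from [0,0,0]:
+L1 (α=2/5) → [316/5, 288/5, 64]
+L4 (α=1/4) → [1803/20, 1969/20, 143/2]
+L6 (α=1/8) → [13881/160, 17783/160, 1075/16]
= [87, 111, 67]


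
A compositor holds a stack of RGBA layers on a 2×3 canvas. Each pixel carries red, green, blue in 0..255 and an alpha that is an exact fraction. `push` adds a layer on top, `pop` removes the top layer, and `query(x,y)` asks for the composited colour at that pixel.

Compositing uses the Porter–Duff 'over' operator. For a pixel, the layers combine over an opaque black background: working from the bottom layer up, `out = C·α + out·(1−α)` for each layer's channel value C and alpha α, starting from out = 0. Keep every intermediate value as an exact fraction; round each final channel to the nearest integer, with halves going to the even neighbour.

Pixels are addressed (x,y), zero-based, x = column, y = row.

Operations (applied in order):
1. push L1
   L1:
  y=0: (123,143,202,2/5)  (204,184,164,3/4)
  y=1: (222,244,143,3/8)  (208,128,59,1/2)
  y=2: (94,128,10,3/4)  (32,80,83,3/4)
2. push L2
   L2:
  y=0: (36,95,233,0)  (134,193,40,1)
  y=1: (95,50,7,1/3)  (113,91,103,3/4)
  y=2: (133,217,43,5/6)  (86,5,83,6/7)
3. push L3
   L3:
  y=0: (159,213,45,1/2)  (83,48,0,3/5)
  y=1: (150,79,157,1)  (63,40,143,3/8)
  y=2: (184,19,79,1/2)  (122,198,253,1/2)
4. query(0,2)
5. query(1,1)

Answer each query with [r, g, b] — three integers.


query (0,2) [L1,L2,L3] — begin 0,0,0
L1 α=3/4: [141/2, 96, 15/2]
L2 α=5/6: [1471/12, 1181/6, 445/12]
L3 α=1/2: [3679/24, 1295/12, 1393/24]
rounded: [153, 108, 58]

at x=1,y=1 over L1,L2,L3:
+L1 (α=1/2) → [104, 64, 59/2]
+L2 (α=3/4) → [443/4, 337/4, 677/8]
+L3 (α=3/8) → [2971/32, 2165/32, 6817/64]
rounded: [93, 68, 107]


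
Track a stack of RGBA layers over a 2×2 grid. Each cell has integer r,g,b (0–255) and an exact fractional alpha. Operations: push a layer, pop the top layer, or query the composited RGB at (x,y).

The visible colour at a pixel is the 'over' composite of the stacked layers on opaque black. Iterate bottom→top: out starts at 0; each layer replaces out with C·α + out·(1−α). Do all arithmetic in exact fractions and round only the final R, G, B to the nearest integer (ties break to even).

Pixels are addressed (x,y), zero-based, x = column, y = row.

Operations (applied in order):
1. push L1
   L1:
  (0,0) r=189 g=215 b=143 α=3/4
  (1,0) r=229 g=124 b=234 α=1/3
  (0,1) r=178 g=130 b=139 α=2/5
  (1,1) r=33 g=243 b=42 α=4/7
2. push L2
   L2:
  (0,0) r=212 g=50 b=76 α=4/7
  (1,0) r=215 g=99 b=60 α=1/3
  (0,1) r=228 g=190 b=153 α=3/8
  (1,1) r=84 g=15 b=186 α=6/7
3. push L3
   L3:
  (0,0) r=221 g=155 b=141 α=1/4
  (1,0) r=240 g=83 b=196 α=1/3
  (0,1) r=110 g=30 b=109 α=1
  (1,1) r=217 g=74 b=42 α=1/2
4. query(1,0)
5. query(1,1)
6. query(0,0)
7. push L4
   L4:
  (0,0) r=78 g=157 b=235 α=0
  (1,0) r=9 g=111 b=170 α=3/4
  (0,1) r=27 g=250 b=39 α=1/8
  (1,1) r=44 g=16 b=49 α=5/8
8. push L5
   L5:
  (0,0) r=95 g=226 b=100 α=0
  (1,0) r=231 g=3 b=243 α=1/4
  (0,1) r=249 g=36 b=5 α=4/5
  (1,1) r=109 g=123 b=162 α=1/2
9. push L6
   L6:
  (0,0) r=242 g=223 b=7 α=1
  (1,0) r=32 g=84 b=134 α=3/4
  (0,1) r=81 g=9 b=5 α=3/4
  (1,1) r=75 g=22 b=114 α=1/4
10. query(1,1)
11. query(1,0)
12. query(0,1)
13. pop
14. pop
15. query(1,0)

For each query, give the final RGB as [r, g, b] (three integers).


at x=1,y=0 over L1,L2,L3:
L1 α=1/3: [229/3, 124/3, 78]
L2 α=1/3: [1103/9, 545/9, 72]
L3 α=1/3: [4366/27, 1837/27, 340/3]
→ [162, 68, 113]

at x=1,y=1 over L1,L2,L3:
after L1 α=4/7: [132/7, 972/7, 24]
after L2 α=6/7: [3660/49, 1602/49, 1140/7]
after L3 α=1/2: [14293/98, 2614/49, 717/7]
= [146, 53, 102]

(0,0) stack=L1,L2,L3; from [0,0,0]:
after L1 α=3/4: [567/4, 645/4, 429/4]
after L2 α=4/7: [5093/28, 2735/28, 2503/28]
after L3 α=1/4: [21467/112, 12545/112, 11457/112]
→ [192, 112, 102]

query (1,1) [L1,L2,L3,L4,L5,L6] — begin 0,0,0
+L1 (α=4/7) → [132/7, 972/7, 24]
+L2 (α=6/7) → [3660/49, 1602/49, 1140/7]
+L3 (α=1/2) → [14293/98, 2614/49, 717/7]
+L4 (α=5/8) → [64439/784, 5881/196, 1933/28]
+L5 (α=1/2) → [149895/1568, 29989/392, 6469/56]
+L6 (α=1/4) → [567285/6272, 98591/1568, 25791/224]
= [90, 63, 115]

at x=1,y=0 over L1,L2,L3,L4,L5,L6:
+L1 (α=1/3) → [229/3, 124/3, 78]
+L2 (α=1/3) → [1103/9, 545/9, 72]
+L3 (α=1/3) → [4366/27, 1837/27, 340/3]
+L4 (α=3/4) → [5095/108, 2707/27, 935/6]
+L5 (α=1/4) → [13411/144, 1367/18, 1421/8]
+L6 (α=3/4) → [27235/576, 5903/72, 4637/32]
= [47, 82, 145]

query (0,1) [L1,L2,L3,L4,L5,L6] — begin 0,0,0
+L1 (α=2/5) → [356/5, 52, 278/5]
+L2 (α=3/8) → [130, 415/4, 737/8]
+L3 (α=1) → [110, 30, 109]
+L4 (α=1/8) → [797/8, 115/2, 401/4]
+L5 (α=4/5) → [1753/8, 403/10, 481/20]
+L6 (α=3/4) → [3697/32, 673/40, 781/80]
→ [116, 17, 10]

at x=1,y=0 over L1,L2,L3,L4:
after L1 α=1/3: [229/3, 124/3, 78]
after L2 α=1/3: [1103/9, 545/9, 72]
after L3 α=1/3: [4366/27, 1837/27, 340/3]
after L4 α=3/4: [5095/108, 2707/27, 935/6]
= [47, 100, 156]


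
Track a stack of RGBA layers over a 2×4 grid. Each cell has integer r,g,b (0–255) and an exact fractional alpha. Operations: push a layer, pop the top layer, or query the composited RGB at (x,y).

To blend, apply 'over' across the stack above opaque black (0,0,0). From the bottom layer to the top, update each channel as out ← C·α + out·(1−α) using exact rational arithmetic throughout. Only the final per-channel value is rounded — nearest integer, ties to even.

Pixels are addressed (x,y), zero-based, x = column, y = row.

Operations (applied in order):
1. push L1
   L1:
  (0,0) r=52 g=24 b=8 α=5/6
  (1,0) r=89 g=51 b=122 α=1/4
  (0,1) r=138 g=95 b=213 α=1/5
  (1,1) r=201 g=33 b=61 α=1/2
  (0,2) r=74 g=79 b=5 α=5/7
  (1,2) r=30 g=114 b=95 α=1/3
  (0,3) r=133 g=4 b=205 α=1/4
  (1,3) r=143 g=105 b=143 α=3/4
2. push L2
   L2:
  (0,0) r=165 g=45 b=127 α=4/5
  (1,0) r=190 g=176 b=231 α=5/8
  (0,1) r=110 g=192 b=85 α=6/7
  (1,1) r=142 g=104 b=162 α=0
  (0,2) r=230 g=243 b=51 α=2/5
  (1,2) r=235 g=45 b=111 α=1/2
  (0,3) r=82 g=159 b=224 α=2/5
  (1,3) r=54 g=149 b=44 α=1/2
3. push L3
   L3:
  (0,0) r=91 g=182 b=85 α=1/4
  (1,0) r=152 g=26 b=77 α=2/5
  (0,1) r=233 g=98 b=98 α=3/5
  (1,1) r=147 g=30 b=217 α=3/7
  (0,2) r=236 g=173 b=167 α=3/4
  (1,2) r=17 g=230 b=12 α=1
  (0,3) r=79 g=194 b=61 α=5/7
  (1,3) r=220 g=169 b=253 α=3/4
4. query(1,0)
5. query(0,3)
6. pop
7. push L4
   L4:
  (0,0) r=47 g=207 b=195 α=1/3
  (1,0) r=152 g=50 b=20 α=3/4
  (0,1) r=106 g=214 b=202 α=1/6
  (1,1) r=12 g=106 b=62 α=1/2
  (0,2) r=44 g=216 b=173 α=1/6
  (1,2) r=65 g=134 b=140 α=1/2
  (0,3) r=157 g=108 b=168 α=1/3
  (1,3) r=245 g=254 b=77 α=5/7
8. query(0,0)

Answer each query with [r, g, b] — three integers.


at x=1,y=0 over L1,L2,L3:
L1 α=1/4: [89/4, 51/4, 61/2]
L2 α=5/8: [4067/32, 3673/32, 2493/16]
L3 α=2/5: [21929/160, 12683/160, 9943/80]
= [137, 79, 124]

at x=0,y=3 over L1,L2,L3:
L1 α=1/4: [133/4, 1, 205/4]
L2 α=2/5: [211/4, 321/5, 2407/20]
L3 α=5/7: [143/2, 5492/35, 5457/70]
= [72, 157, 78]

at x=0,y=0 over L1,L2,L4:
L1 α=5/6: [130/3, 20, 20/3]
L2 α=4/5: [422/3, 40, 1544/15]
L4 α=1/3: [985/9, 287/3, 6013/45]
= [109, 96, 134]


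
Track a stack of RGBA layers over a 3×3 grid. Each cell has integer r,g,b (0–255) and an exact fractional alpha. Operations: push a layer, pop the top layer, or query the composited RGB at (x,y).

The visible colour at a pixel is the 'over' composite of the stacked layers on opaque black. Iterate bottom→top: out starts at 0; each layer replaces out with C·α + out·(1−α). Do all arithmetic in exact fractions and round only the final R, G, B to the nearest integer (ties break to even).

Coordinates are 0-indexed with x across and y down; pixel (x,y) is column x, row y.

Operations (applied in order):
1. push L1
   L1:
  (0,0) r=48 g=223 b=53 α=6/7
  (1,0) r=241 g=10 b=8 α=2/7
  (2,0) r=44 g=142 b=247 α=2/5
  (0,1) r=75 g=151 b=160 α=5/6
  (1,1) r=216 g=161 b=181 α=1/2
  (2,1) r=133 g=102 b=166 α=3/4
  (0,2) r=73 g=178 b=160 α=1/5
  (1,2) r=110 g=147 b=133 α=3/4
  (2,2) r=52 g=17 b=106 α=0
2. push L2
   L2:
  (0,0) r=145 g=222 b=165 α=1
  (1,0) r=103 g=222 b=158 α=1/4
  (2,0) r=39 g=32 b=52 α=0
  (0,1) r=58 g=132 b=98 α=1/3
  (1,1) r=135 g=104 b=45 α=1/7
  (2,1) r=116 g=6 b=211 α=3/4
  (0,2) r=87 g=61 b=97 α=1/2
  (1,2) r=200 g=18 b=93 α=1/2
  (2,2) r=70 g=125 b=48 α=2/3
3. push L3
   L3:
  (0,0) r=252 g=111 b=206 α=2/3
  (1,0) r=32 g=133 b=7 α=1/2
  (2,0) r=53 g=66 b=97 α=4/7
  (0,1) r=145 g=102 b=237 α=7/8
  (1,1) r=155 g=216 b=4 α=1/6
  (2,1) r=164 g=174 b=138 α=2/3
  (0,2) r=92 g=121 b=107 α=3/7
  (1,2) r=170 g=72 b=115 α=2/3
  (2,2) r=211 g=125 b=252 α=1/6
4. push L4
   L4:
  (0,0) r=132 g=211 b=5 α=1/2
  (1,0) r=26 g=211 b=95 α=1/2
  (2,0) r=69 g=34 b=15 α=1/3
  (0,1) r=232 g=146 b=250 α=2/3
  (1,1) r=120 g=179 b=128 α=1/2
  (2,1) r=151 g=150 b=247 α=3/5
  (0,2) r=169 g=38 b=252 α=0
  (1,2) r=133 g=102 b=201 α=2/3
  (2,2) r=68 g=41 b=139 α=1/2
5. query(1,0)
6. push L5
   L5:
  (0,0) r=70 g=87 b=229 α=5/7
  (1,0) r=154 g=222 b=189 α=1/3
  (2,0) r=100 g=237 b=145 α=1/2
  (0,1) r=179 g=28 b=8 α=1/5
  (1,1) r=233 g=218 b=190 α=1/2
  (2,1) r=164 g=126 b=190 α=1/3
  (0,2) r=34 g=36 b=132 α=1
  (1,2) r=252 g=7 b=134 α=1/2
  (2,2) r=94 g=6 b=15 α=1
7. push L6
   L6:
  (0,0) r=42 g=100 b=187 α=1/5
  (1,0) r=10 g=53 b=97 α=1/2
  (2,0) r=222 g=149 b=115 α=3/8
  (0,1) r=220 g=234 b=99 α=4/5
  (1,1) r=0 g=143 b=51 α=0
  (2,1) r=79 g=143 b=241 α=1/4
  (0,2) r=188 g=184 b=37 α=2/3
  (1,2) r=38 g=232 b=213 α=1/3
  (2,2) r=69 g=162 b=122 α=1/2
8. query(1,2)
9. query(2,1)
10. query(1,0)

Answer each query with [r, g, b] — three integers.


(1,0) stack=L1,L2,L3,L4; from [0,0,0]:
after L1 α=2/7: [482/7, 20/7, 16/7]
after L2 α=1/4: [2167/28, 807/14, 577/14]
after L3 α=1/2: [3063/56, 2669/28, 675/28]
after L4 α=1/2: [4519/112, 8577/56, 3335/56]
= [40, 153, 60]

(1,2) stack=L1,L2,L3,L4,L5,L6; from [0,0,0]:
after L1 α=3/4: [165/2, 441/4, 399/4]
after L2 α=1/2: [565/4, 513/8, 771/8]
after L3 α=2/3: [1925/12, 555/8, 2611/24]
after L4 α=2/3: [5117/36, 729/8, 12259/72]
after L5 α=1/2: [14189/72, 785/16, 21907/144]
after L6 α=1/3: [15557/108, 2641/24, 37243/216]
rounded: [144, 110, 172]

(2,1) stack=L1,L2,L3,L4,L5,L6; from [0,0,0]:
+L1 (α=3/4) → [399/4, 153/2, 249/2]
+L2 (α=3/4) → [1791/16, 189/8, 1515/8]
+L3 (α=2/3) → [7039/48, 991/8, 1241/8]
+L4 (α=3/5) → [17911/120, 2791/20, 841/4]
+L5 (α=1/3) → [27751/180, 4051/30, 407/2]
+L6 (α=1/4) → [32491/240, 5481/40, 1703/8]
→ [135, 137, 213]

query (1,0) [L1,L2,L3,L4,L5,L6] — begin 0,0,0
L1 α=2/7: [482/7, 20/7, 16/7]
L2 α=1/4: [2167/28, 807/14, 577/14]
L3 α=1/2: [3063/56, 2669/28, 675/28]
L4 α=1/2: [4519/112, 8577/56, 3335/56]
L5 α=1/3: [4381/56, 4931/28, 8627/84]
L6 α=1/2: [4941/112, 6415/56, 16775/168]
= [44, 115, 100]


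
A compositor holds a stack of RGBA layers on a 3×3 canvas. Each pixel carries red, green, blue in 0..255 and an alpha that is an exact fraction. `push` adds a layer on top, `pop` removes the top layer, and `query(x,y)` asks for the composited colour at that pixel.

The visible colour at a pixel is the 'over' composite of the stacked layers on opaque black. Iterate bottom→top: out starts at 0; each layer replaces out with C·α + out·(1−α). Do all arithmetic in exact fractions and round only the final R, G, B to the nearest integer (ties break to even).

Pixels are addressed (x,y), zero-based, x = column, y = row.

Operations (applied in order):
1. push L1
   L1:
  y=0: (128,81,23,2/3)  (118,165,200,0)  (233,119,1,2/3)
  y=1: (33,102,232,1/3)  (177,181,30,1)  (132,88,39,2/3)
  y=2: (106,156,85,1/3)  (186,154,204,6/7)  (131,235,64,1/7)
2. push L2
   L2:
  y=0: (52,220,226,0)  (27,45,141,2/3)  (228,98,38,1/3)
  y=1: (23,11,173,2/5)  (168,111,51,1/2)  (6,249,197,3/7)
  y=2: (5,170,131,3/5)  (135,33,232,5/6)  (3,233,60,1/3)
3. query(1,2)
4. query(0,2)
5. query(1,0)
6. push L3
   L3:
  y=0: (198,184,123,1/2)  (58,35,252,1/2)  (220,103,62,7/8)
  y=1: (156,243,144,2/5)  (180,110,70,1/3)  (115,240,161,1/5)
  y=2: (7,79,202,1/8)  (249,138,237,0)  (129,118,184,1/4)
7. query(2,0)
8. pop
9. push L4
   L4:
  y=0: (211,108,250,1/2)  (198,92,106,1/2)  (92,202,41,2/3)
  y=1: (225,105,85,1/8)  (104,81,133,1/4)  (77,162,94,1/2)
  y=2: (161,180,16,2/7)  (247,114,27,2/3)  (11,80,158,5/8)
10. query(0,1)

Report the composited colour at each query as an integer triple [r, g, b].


at x=1,y=2 over L1,L2:
L1 α=6/7: [1116/7, 132, 1224/7]
L2 α=5/6: [1947/14, 99/2, 4672/21]
= [139, 50, 222]

query (0,2) [L1,L2] — begin 0,0,0
L1 α=1/3: [106/3, 52, 85/3]
L2 α=3/5: [257/15, 614/5, 1349/15]
rounded: [17, 123, 90]

at x=1,y=0 over L1,L2:
after L1 α=0: [0, 0, 0]
after L2 α=2/3: [18, 30, 94]
= [18, 30, 94]

at x=2,y=0 over L1,L2,L3:
after L1 α=2/3: [466/3, 238/3, 2/3]
after L2 α=1/3: [1616/9, 770/9, 118/9]
after L3 α=7/8: [3869/18, 7259/72, 503/9]
rounded: [215, 101, 56]

at x=0,y=1 over L1,L2,L4:
+L1 (α=1/3) → [11, 34, 232/3]
+L2 (α=2/5) → [79/5, 124/5, 578/5]
+L4 (α=1/8) → [839/20, 1393/40, 4471/40]
rounded: [42, 35, 112]


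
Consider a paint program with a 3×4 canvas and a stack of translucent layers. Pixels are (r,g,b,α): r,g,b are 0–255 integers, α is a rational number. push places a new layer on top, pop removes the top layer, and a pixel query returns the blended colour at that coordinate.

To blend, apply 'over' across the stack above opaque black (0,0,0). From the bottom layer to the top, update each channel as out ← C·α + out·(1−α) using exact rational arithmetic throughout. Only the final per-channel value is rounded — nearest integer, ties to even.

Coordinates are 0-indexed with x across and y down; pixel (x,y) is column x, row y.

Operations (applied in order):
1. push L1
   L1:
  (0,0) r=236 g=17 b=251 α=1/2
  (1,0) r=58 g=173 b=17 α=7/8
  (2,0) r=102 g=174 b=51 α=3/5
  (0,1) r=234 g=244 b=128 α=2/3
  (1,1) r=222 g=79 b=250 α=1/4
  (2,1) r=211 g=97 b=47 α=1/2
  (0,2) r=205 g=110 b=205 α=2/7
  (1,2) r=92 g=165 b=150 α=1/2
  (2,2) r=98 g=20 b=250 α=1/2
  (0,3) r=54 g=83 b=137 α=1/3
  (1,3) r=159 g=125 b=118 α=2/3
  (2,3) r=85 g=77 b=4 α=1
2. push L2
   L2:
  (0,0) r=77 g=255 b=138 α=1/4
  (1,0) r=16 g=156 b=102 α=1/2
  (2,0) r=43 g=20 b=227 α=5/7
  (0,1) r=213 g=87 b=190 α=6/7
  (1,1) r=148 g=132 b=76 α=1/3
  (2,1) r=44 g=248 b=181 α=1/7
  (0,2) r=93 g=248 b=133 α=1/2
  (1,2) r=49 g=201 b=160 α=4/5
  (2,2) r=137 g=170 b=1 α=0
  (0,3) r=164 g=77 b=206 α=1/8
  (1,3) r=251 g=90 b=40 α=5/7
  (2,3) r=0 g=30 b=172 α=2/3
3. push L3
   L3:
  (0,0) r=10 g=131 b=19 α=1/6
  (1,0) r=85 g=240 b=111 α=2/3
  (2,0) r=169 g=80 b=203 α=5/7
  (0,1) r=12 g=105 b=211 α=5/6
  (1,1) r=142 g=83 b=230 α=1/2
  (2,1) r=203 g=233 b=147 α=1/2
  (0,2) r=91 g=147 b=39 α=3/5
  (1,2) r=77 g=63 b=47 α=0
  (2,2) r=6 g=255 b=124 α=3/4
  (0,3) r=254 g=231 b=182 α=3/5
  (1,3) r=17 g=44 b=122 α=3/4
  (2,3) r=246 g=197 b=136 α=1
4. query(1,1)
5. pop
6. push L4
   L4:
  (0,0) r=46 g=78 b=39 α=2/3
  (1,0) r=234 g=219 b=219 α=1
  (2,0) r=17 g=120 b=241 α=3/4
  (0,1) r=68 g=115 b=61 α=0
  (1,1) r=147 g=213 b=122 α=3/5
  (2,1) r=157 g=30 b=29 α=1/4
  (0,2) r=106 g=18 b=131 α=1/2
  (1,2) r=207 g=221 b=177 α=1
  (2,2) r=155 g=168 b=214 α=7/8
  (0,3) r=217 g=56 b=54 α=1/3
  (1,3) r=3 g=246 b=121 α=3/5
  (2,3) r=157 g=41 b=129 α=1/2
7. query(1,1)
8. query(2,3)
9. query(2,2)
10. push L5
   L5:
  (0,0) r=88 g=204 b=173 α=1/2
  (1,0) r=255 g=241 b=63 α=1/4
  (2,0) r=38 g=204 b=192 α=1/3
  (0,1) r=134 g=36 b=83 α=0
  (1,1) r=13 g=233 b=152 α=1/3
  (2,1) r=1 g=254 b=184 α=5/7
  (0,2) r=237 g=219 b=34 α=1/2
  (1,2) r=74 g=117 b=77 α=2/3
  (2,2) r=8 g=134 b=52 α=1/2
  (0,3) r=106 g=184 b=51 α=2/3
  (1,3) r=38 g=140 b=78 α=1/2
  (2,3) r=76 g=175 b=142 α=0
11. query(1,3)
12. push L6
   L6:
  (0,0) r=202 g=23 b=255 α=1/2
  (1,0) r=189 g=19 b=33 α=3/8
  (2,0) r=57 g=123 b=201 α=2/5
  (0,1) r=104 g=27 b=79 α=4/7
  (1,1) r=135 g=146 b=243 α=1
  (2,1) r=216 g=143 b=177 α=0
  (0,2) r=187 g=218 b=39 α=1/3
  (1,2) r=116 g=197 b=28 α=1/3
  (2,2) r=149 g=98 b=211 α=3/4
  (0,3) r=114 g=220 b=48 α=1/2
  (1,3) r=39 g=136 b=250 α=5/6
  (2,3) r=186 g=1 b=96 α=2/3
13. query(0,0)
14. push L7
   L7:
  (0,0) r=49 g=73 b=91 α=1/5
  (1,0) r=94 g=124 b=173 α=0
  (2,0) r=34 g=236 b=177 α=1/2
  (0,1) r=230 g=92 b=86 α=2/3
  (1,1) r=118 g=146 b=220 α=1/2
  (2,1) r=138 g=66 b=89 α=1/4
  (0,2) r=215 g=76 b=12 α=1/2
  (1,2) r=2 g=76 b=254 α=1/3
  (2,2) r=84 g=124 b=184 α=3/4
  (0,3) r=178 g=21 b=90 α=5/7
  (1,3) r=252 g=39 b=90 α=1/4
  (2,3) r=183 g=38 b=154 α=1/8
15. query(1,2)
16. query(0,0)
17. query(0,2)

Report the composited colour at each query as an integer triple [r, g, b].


query (1,1) [L1,L2,L3] — begin 0,0,0
L1 α=1/4: [111/2, 79/4, 125/2]
L2 α=1/3: [259/3, 343/6, 67]
L3 α=1/2: [685/6, 841/12, 297/2]
→ [114, 70, 148]

(1,1) stack=L1,L2,L4; from [0,0,0]:
L1 α=1/4: [111/2, 79/4, 125/2]
L2 α=1/3: [259/3, 343/6, 67]
L4 α=3/5: [1841/15, 452/3, 100]
→ [123, 151, 100]

(2,3) stack=L1,L2,L4; from [0,0,0]:
after L1 α=1: [85, 77, 4]
after L2 α=2/3: [85/3, 137/3, 116]
after L4 α=1/2: [278/3, 130/3, 245/2]
→ [93, 43, 122]

query (2,2) [L1,L2,L4] — begin 0,0,0
after L1 α=1/2: [49, 10, 125]
after L2 α=0: [49, 10, 125]
after L4 α=7/8: [567/4, 593/4, 1623/8]
= [142, 148, 203]

query (1,3) [L1,L2,L4,L5] — begin 0,0,0
after L1 α=2/3: [106, 250/3, 236/3]
after L2 α=5/7: [1467/7, 1850/21, 1072/21]
after L4 α=3/5: [2997/35, 19198/105, 9767/105]
after L5 α=1/2: [4327/70, 16949/105, 17957/210]
rounded: [62, 161, 86]

(0,0) stack=L1,L2,L4,L5,L6; from [0,0,0]:
after L1 α=1/2: [118, 17/2, 251/2]
after L2 α=1/4: [431/4, 561/8, 1029/8]
after L4 α=2/3: [799/12, 603/8, 551/8]
after L5 α=1/2: [1855/24, 2235/16, 1935/16]
after L6 α=1/2: [6703/48, 2603/32, 6015/32]
= [140, 81, 188]

at x=1,y=2 over L1,L2,L4,L5,L6,L7:
after L1 α=1/2: [46, 165/2, 75]
after L2 α=4/5: [242/5, 1773/10, 143]
after L4 α=1: [207, 221, 177]
after L5 α=2/3: [355/3, 455/3, 331/3]
after L6 α=1/3: [1058/9, 1501/9, 746/9]
after L7 α=1/3: [2134/27, 3686/27, 3778/27]
rounded: [79, 137, 140]

at x=0,y=0 over L1,L2,L4,L5,L6,L7:
+L1 (α=1/2) → [118, 17/2, 251/2]
+L2 (α=1/4) → [431/4, 561/8, 1029/8]
+L4 (α=2/3) → [799/12, 603/8, 551/8]
+L5 (α=1/2) → [1855/24, 2235/16, 1935/16]
+L6 (α=1/2) → [6703/48, 2603/32, 6015/32]
+L7 (α=1/5) → [7291/60, 3187/40, 6743/40]
→ [122, 80, 169]

(0,2) stack=L1,L2,L4,L5,L6,L7; from [0,0,0]:
L1 α=2/7: [410/7, 220/7, 410/7]
L2 α=1/2: [1061/14, 978/7, 1341/14]
L4 α=1/2: [2545/28, 552/7, 3175/28]
L5 α=1/2: [9181/56, 2085/14, 4127/56]
L6 α=1/3: [14417/84, 3611/21, 5219/84]
L7 α=1/2: [32477/168, 5207/42, 6227/168]
rounded: [193, 124, 37]
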